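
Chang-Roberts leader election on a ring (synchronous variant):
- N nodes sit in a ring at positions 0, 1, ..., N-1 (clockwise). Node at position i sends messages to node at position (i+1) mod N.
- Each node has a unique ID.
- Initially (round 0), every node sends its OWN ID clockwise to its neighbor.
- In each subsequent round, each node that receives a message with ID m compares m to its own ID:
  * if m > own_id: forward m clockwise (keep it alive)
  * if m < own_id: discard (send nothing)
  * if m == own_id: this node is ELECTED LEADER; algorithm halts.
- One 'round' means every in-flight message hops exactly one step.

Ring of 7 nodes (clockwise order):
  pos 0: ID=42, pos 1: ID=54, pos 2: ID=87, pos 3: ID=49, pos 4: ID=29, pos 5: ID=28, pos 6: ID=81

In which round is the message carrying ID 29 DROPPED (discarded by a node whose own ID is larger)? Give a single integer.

Answer: 2

Derivation:
Round 1: pos1(id54) recv 42: drop; pos2(id87) recv 54: drop; pos3(id49) recv 87: fwd; pos4(id29) recv 49: fwd; pos5(id28) recv 29: fwd; pos6(id81) recv 28: drop; pos0(id42) recv 81: fwd
Round 2: pos4(id29) recv 87: fwd; pos5(id28) recv 49: fwd; pos6(id81) recv 29: drop; pos1(id54) recv 81: fwd
Round 3: pos5(id28) recv 87: fwd; pos6(id81) recv 49: drop; pos2(id87) recv 81: drop
Round 4: pos6(id81) recv 87: fwd
Round 5: pos0(id42) recv 87: fwd
Round 6: pos1(id54) recv 87: fwd
Round 7: pos2(id87) recv 87: ELECTED
Message ID 29 originates at pos 4; dropped at pos 6 in round 2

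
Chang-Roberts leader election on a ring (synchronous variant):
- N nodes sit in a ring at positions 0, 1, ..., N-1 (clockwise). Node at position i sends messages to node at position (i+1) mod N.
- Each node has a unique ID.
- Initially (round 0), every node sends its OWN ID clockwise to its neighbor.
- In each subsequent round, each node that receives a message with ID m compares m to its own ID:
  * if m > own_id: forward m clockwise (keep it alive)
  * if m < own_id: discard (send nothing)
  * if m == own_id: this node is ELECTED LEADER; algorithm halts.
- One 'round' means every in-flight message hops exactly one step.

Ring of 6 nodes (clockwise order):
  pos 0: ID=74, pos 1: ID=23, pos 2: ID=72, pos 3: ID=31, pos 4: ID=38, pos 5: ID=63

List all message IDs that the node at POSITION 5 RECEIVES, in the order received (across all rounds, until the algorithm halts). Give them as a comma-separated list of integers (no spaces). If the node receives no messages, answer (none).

Answer: 38,72,74

Derivation:
Round 1: pos1(id23) recv 74: fwd; pos2(id72) recv 23: drop; pos3(id31) recv 72: fwd; pos4(id38) recv 31: drop; pos5(id63) recv 38: drop; pos0(id74) recv 63: drop
Round 2: pos2(id72) recv 74: fwd; pos4(id38) recv 72: fwd
Round 3: pos3(id31) recv 74: fwd; pos5(id63) recv 72: fwd
Round 4: pos4(id38) recv 74: fwd; pos0(id74) recv 72: drop
Round 5: pos5(id63) recv 74: fwd
Round 6: pos0(id74) recv 74: ELECTED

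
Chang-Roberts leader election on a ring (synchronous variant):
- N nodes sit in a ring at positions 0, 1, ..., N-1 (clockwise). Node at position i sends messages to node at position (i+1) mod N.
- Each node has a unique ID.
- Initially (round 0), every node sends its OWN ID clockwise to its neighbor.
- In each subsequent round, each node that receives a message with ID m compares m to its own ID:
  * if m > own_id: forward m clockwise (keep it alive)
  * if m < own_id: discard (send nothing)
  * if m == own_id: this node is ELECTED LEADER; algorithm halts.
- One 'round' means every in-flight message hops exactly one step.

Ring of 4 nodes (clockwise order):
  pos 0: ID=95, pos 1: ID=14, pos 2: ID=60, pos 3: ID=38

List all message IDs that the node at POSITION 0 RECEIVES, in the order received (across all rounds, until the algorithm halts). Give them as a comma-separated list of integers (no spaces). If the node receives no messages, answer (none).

Answer: 38,60,95

Derivation:
Round 1: pos1(id14) recv 95: fwd; pos2(id60) recv 14: drop; pos3(id38) recv 60: fwd; pos0(id95) recv 38: drop
Round 2: pos2(id60) recv 95: fwd; pos0(id95) recv 60: drop
Round 3: pos3(id38) recv 95: fwd
Round 4: pos0(id95) recv 95: ELECTED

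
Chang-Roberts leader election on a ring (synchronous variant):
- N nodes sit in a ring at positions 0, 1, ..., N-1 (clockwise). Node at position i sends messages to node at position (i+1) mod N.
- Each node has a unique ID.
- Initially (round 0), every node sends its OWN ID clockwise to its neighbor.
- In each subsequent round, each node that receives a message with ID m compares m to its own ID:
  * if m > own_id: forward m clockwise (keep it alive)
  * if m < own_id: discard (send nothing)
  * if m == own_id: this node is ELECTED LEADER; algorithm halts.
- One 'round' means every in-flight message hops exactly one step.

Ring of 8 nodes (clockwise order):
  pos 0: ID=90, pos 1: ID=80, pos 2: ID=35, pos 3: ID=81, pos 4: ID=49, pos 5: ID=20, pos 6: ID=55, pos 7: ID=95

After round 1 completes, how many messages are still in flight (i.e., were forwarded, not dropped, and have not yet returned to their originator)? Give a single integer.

Round 1: pos1(id80) recv 90: fwd; pos2(id35) recv 80: fwd; pos3(id81) recv 35: drop; pos4(id49) recv 81: fwd; pos5(id20) recv 49: fwd; pos6(id55) recv 20: drop; pos7(id95) recv 55: drop; pos0(id90) recv 95: fwd
After round 1: 5 messages still in flight

Answer: 5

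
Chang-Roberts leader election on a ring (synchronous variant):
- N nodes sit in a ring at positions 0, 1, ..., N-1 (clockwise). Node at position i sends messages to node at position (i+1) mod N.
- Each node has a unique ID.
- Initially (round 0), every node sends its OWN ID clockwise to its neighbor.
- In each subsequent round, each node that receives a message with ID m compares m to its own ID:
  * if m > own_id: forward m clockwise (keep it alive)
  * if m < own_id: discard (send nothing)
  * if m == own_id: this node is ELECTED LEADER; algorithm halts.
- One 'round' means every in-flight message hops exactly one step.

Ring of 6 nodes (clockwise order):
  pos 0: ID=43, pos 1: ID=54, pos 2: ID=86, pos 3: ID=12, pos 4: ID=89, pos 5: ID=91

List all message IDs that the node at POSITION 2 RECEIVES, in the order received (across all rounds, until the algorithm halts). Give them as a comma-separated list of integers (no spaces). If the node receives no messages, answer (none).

Round 1: pos1(id54) recv 43: drop; pos2(id86) recv 54: drop; pos3(id12) recv 86: fwd; pos4(id89) recv 12: drop; pos5(id91) recv 89: drop; pos0(id43) recv 91: fwd
Round 2: pos4(id89) recv 86: drop; pos1(id54) recv 91: fwd
Round 3: pos2(id86) recv 91: fwd
Round 4: pos3(id12) recv 91: fwd
Round 5: pos4(id89) recv 91: fwd
Round 6: pos5(id91) recv 91: ELECTED

Answer: 54,91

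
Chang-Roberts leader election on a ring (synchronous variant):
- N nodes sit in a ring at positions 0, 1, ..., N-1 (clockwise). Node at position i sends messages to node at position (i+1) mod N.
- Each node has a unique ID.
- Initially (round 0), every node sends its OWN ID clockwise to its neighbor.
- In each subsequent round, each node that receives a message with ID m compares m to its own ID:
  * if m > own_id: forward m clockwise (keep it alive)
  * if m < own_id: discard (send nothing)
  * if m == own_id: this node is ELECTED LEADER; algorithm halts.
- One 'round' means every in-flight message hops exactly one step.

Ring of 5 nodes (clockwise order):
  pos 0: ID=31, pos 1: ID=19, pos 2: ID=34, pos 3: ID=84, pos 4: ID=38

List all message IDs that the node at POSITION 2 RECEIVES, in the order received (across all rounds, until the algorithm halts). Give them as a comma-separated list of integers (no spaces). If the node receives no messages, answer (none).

Answer: 19,31,38,84

Derivation:
Round 1: pos1(id19) recv 31: fwd; pos2(id34) recv 19: drop; pos3(id84) recv 34: drop; pos4(id38) recv 84: fwd; pos0(id31) recv 38: fwd
Round 2: pos2(id34) recv 31: drop; pos0(id31) recv 84: fwd; pos1(id19) recv 38: fwd
Round 3: pos1(id19) recv 84: fwd; pos2(id34) recv 38: fwd
Round 4: pos2(id34) recv 84: fwd; pos3(id84) recv 38: drop
Round 5: pos3(id84) recv 84: ELECTED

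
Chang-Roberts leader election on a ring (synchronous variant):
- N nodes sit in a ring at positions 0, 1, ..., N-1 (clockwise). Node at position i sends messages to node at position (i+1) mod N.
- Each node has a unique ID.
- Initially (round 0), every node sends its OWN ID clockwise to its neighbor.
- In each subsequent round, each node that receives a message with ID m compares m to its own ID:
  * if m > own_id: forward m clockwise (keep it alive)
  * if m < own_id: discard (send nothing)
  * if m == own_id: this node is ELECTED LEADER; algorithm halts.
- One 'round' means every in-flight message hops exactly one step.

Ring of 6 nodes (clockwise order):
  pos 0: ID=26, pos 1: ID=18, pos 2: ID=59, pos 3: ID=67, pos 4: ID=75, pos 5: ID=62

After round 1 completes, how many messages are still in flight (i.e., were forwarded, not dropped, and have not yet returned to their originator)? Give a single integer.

Answer: 3

Derivation:
Round 1: pos1(id18) recv 26: fwd; pos2(id59) recv 18: drop; pos3(id67) recv 59: drop; pos4(id75) recv 67: drop; pos5(id62) recv 75: fwd; pos0(id26) recv 62: fwd
After round 1: 3 messages still in flight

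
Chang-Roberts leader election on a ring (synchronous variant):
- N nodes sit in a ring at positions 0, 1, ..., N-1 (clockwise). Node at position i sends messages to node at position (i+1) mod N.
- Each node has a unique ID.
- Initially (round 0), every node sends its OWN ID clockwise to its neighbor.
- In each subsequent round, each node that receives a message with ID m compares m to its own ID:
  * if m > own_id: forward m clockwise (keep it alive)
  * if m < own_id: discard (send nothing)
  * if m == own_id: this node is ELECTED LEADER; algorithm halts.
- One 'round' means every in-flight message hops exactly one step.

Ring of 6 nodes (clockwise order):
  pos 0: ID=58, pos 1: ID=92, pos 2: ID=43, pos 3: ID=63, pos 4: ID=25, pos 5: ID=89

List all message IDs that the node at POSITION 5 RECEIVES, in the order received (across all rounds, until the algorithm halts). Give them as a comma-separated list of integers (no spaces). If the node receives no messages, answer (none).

Round 1: pos1(id92) recv 58: drop; pos2(id43) recv 92: fwd; pos3(id63) recv 43: drop; pos4(id25) recv 63: fwd; pos5(id89) recv 25: drop; pos0(id58) recv 89: fwd
Round 2: pos3(id63) recv 92: fwd; pos5(id89) recv 63: drop; pos1(id92) recv 89: drop
Round 3: pos4(id25) recv 92: fwd
Round 4: pos5(id89) recv 92: fwd
Round 5: pos0(id58) recv 92: fwd
Round 6: pos1(id92) recv 92: ELECTED

Answer: 25,63,92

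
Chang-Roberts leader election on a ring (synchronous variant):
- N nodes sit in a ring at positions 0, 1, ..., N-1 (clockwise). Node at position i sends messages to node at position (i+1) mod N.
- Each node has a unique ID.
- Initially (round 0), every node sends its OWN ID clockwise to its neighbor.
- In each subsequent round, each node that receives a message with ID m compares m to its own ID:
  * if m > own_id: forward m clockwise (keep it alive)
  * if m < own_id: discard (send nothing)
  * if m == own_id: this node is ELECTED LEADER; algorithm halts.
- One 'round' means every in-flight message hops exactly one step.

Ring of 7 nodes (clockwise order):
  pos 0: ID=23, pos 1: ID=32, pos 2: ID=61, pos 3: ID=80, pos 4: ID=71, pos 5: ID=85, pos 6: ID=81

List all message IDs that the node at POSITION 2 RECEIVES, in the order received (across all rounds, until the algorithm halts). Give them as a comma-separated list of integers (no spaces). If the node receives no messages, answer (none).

Answer: 32,81,85

Derivation:
Round 1: pos1(id32) recv 23: drop; pos2(id61) recv 32: drop; pos3(id80) recv 61: drop; pos4(id71) recv 80: fwd; pos5(id85) recv 71: drop; pos6(id81) recv 85: fwd; pos0(id23) recv 81: fwd
Round 2: pos5(id85) recv 80: drop; pos0(id23) recv 85: fwd; pos1(id32) recv 81: fwd
Round 3: pos1(id32) recv 85: fwd; pos2(id61) recv 81: fwd
Round 4: pos2(id61) recv 85: fwd; pos3(id80) recv 81: fwd
Round 5: pos3(id80) recv 85: fwd; pos4(id71) recv 81: fwd
Round 6: pos4(id71) recv 85: fwd; pos5(id85) recv 81: drop
Round 7: pos5(id85) recv 85: ELECTED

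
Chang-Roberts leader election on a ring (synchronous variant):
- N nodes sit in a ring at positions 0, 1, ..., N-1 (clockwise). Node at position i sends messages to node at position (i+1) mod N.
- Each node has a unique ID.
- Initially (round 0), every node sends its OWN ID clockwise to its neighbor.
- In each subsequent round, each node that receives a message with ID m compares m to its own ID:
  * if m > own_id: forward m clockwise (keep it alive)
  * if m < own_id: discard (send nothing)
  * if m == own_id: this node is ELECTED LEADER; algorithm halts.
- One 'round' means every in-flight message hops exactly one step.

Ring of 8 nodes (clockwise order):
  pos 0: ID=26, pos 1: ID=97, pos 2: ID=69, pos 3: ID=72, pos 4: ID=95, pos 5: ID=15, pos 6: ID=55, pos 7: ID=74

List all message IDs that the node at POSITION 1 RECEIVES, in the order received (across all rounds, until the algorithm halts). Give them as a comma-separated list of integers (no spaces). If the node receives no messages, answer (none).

Round 1: pos1(id97) recv 26: drop; pos2(id69) recv 97: fwd; pos3(id72) recv 69: drop; pos4(id95) recv 72: drop; pos5(id15) recv 95: fwd; pos6(id55) recv 15: drop; pos7(id74) recv 55: drop; pos0(id26) recv 74: fwd
Round 2: pos3(id72) recv 97: fwd; pos6(id55) recv 95: fwd; pos1(id97) recv 74: drop
Round 3: pos4(id95) recv 97: fwd; pos7(id74) recv 95: fwd
Round 4: pos5(id15) recv 97: fwd; pos0(id26) recv 95: fwd
Round 5: pos6(id55) recv 97: fwd; pos1(id97) recv 95: drop
Round 6: pos7(id74) recv 97: fwd
Round 7: pos0(id26) recv 97: fwd
Round 8: pos1(id97) recv 97: ELECTED

Answer: 26,74,95,97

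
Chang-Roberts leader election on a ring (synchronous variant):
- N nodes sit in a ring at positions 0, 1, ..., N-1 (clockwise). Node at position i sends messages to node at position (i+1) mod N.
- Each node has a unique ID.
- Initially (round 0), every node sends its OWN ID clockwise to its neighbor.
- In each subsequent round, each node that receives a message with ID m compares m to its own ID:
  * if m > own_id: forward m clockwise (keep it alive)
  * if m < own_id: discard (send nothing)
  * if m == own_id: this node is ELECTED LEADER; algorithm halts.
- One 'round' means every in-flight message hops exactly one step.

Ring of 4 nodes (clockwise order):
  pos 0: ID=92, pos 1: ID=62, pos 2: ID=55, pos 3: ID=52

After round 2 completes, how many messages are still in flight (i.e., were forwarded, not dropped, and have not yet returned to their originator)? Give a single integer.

Round 1: pos1(id62) recv 92: fwd; pos2(id55) recv 62: fwd; pos3(id52) recv 55: fwd; pos0(id92) recv 52: drop
Round 2: pos2(id55) recv 92: fwd; pos3(id52) recv 62: fwd; pos0(id92) recv 55: drop
After round 2: 2 messages still in flight

Answer: 2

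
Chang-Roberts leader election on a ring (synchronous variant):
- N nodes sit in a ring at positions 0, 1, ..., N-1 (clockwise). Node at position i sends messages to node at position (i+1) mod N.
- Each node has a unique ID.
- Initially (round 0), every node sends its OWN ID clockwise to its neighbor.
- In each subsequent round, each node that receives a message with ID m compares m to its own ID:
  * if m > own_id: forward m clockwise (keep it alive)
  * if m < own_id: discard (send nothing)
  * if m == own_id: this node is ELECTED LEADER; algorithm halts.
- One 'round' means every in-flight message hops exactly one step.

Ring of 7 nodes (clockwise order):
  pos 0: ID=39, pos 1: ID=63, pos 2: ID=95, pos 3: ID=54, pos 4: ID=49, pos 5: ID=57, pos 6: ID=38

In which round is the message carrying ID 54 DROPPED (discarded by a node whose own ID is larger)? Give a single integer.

Answer: 2

Derivation:
Round 1: pos1(id63) recv 39: drop; pos2(id95) recv 63: drop; pos3(id54) recv 95: fwd; pos4(id49) recv 54: fwd; pos5(id57) recv 49: drop; pos6(id38) recv 57: fwd; pos0(id39) recv 38: drop
Round 2: pos4(id49) recv 95: fwd; pos5(id57) recv 54: drop; pos0(id39) recv 57: fwd
Round 3: pos5(id57) recv 95: fwd; pos1(id63) recv 57: drop
Round 4: pos6(id38) recv 95: fwd
Round 5: pos0(id39) recv 95: fwd
Round 6: pos1(id63) recv 95: fwd
Round 7: pos2(id95) recv 95: ELECTED
Message ID 54 originates at pos 3; dropped at pos 5 in round 2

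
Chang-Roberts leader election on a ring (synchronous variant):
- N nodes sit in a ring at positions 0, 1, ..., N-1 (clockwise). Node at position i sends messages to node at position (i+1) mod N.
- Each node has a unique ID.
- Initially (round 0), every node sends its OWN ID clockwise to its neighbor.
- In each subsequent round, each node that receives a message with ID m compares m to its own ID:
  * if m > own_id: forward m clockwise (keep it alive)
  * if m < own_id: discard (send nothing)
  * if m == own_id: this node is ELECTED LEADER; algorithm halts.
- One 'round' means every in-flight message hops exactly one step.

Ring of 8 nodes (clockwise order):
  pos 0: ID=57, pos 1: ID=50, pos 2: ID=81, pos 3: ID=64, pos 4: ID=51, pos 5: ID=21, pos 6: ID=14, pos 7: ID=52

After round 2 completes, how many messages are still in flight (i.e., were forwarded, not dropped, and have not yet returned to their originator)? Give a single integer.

Answer: 3

Derivation:
Round 1: pos1(id50) recv 57: fwd; pos2(id81) recv 50: drop; pos3(id64) recv 81: fwd; pos4(id51) recv 64: fwd; pos5(id21) recv 51: fwd; pos6(id14) recv 21: fwd; pos7(id52) recv 14: drop; pos0(id57) recv 52: drop
Round 2: pos2(id81) recv 57: drop; pos4(id51) recv 81: fwd; pos5(id21) recv 64: fwd; pos6(id14) recv 51: fwd; pos7(id52) recv 21: drop
After round 2: 3 messages still in flight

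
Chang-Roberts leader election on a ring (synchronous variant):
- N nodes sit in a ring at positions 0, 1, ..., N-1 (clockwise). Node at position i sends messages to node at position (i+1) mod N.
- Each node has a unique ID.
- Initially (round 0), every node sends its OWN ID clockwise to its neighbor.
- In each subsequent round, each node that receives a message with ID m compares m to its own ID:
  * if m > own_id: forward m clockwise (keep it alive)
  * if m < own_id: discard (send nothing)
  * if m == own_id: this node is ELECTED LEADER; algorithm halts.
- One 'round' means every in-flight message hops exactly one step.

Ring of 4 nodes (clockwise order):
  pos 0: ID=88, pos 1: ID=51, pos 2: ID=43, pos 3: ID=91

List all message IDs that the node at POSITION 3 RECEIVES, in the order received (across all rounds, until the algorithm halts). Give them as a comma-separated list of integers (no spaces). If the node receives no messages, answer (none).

Round 1: pos1(id51) recv 88: fwd; pos2(id43) recv 51: fwd; pos3(id91) recv 43: drop; pos0(id88) recv 91: fwd
Round 2: pos2(id43) recv 88: fwd; pos3(id91) recv 51: drop; pos1(id51) recv 91: fwd
Round 3: pos3(id91) recv 88: drop; pos2(id43) recv 91: fwd
Round 4: pos3(id91) recv 91: ELECTED

Answer: 43,51,88,91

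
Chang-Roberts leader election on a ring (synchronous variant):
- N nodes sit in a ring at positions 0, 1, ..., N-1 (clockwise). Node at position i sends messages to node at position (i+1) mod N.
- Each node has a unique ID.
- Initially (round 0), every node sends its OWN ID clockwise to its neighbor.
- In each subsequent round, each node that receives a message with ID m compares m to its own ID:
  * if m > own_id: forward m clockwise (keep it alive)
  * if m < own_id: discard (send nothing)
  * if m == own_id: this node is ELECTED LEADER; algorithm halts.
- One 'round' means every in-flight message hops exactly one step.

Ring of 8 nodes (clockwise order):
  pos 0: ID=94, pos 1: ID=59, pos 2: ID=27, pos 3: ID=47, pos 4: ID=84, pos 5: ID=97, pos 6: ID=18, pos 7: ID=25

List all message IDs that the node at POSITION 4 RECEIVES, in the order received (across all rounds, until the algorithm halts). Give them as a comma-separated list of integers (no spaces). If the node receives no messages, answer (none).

Round 1: pos1(id59) recv 94: fwd; pos2(id27) recv 59: fwd; pos3(id47) recv 27: drop; pos4(id84) recv 47: drop; pos5(id97) recv 84: drop; pos6(id18) recv 97: fwd; pos7(id25) recv 18: drop; pos0(id94) recv 25: drop
Round 2: pos2(id27) recv 94: fwd; pos3(id47) recv 59: fwd; pos7(id25) recv 97: fwd
Round 3: pos3(id47) recv 94: fwd; pos4(id84) recv 59: drop; pos0(id94) recv 97: fwd
Round 4: pos4(id84) recv 94: fwd; pos1(id59) recv 97: fwd
Round 5: pos5(id97) recv 94: drop; pos2(id27) recv 97: fwd
Round 6: pos3(id47) recv 97: fwd
Round 7: pos4(id84) recv 97: fwd
Round 8: pos5(id97) recv 97: ELECTED

Answer: 47,59,94,97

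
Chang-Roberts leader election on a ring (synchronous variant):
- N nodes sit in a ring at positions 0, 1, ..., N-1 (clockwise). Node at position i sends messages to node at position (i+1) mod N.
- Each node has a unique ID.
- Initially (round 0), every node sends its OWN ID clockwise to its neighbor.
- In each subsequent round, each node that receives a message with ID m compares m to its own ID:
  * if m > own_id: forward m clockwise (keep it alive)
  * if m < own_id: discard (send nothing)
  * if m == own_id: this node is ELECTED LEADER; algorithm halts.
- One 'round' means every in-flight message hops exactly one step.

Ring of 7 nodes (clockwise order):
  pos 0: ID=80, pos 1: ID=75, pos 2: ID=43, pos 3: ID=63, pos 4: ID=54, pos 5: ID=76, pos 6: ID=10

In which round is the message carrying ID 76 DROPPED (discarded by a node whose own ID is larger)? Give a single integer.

Round 1: pos1(id75) recv 80: fwd; pos2(id43) recv 75: fwd; pos3(id63) recv 43: drop; pos4(id54) recv 63: fwd; pos5(id76) recv 54: drop; pos6(id10) recv 76: fwd; pos0(id80) recv 10: drop
Round 2: pos2(id43) recv 80: fwd; pos3(id63) recv 75: fwd; pos5(id76) recv 63: drop; pos0(id80) recv 76: drop
Round 3: pos3(id63) recv 80: fwd; pos4(id54) recv 75: fwd
Round 4: pos4(id54) recv 80: fwd; pos5(id76) recv 75: drop
Round 5: pos5(id76) recv 80: fwd
Round 6: pos6(id10) recv 80: fwd
Round 7: pos0(id80) recv 80: ELECTED
Message ID 76 originates at pos 5; dropped at pos 0 in round 2

Answer: 2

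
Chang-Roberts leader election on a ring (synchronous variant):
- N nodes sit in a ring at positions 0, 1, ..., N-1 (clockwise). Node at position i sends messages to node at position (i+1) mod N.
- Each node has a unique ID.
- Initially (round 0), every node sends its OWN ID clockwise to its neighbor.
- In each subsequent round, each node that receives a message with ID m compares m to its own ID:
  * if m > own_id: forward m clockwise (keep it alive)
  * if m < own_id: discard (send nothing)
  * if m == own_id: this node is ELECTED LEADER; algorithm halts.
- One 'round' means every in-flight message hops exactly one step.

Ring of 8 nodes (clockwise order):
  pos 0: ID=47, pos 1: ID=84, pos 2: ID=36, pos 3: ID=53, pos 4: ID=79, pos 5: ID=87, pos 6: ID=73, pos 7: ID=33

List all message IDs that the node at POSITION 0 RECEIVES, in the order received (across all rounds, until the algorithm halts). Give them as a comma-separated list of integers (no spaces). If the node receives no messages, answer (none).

Answer: 33,73,87

Derivation:
Round 1: pos1(id84) recv 47: drop; pos2(id36) recv 84: fwd; pos3(id53) recv 36: drop; pos4(id79) recv 53: drop; pos5(id87) recv 79: drop; pos6(id73) recv 87: fwd; pos7(id33) recv 73: fwd; pos0(id47) recv 33: drop
Round 2: pos3(id53) recv 84: fwd; pos7(id33) recv 87: fwd; pos0(id47) recv 73: fwd
Round 3: pos4(id79) recv 84: fwd; pos0(id47) recv 87: fwd; pos1(id84) recv 73: drop
Round 4: pos5(id87) recv 84: drop; pos1(id84) recv 87: fwd
Round 5: pos2(id36) recv 87: fwd
Round 6: pos3(id53) recv 87: fwd
Round 7: pos4(id79) recv 87: fwd
Round 8: pos5(id87) recv 87: ELECTED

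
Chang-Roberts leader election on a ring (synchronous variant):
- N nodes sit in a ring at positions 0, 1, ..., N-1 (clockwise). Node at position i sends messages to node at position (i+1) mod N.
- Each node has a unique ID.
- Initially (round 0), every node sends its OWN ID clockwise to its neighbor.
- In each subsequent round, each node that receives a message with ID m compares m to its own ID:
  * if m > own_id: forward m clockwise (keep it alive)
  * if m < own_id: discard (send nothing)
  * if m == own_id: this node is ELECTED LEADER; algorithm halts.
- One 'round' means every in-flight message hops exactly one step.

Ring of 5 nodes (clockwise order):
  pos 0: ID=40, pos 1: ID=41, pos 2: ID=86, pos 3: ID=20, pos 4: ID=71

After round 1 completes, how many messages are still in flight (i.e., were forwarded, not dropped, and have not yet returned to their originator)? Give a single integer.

Round 1: pos1(id41) recv 40: drop; pos2(id86) recv 41: drop; pos3(id20) recv 86: fwd; pos4(id71) recv 20: drop; pos0(id40) recv 71: fwd
After round 1: 2 messages still in flight

Answer: 2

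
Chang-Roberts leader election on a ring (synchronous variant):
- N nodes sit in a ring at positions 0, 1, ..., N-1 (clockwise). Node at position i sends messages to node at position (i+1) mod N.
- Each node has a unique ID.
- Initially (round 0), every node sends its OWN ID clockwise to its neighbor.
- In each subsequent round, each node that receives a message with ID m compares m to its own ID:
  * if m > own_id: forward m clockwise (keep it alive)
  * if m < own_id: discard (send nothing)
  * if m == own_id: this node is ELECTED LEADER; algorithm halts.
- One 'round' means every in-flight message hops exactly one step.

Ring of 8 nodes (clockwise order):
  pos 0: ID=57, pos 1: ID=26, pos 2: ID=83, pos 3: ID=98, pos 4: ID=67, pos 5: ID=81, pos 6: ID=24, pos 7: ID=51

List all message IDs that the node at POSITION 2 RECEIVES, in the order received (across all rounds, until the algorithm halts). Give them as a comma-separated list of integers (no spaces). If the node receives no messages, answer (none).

Answer: 26,57,81,98

Derivation:
Round 1: pos1(id26) recv 57: fwd; pos2(id83) recv 26: drop; pos3(id98) recv 83: drop; pos4(id67) recv 98: fwd; pos5(id81) recv 67: drop; pos6(id24) recv 81: fwd; pos7(id51) recv 24: drop; pos0(id57) recv 51: drop
Round 2: pos2(id83) recv 57: drop; pos5(id81) recv 98: fwd; pos7(id51) recv 81: fwd
Round 3: pos6(id24) recv 98: fwd; pos0(id57) recv 81: fwd
Round 4: pos7(id51) recv 98: fwd; pos1(id26) recv 81: fwd
Round 5: pos0(id57) recv 98: fwd; pos2(id83) recv 81: drop
Round 6: pos1(id26) recv 98: fwd
Round 7: pos2(id83) recv 98: fwd
Round 8: pos3(id98) recv 98: ELECTED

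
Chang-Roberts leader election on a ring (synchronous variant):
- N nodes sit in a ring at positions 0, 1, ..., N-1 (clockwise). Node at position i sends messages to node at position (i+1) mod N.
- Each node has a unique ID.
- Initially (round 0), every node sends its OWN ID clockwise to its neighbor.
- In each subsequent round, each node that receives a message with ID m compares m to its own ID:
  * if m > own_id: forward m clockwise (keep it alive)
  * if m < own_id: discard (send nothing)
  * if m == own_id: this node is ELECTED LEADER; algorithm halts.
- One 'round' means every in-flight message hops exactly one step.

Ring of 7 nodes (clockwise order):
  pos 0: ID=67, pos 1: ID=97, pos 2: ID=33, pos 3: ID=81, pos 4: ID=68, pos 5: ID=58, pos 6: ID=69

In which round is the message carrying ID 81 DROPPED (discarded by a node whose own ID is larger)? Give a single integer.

Round 1: pos1(id97) recv 67: drop; pos2(id33) recv 97: fwd; pos3(id81) recv 33: drop; pos4(id68) recv 81: fwd; pos5(id58) recv 68: fwd; pos6(id69) recv 58: drop; pos0(id67) recv 69: fwd
Round 2: pos3(id81) recv 97: fwd; pos5(id58) recv 81: fwd; pos6(id69) recv 68: drop; pos1(id97) recv 69: drop
Round 3: pos4(id68) recv 97: fwd; pos6(id69) recv 81: fwd
Round 4: pos5(id58) recv 97: fwd; pos0(id67) recv 81: fwd
Round 5: pos6(id69) recv 97: fwd; pos1(id97) recv 81: drop
Round 6: pos0(id67) recv 97: fwd
Round 7: pos1(id97) recv 97: ELECTED
Message ID 81 originates at pos 3; dropped at pos 1 in round 5

Answer: 5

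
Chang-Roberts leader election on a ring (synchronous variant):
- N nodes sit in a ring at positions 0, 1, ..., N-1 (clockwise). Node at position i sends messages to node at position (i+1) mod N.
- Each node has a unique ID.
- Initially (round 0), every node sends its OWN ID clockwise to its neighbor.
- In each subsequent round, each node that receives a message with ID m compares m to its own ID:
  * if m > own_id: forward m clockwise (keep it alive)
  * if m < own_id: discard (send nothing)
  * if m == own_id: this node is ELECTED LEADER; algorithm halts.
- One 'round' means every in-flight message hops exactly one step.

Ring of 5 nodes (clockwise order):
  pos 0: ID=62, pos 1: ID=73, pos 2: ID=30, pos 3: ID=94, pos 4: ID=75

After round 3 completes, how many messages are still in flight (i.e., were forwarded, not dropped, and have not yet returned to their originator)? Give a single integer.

Answer: 2

Derivation:
Round 1: pos1(id73) recv 62: drop; pos2(id30) recv 73: fwd; pos3(id94) recv 30: drop; pos4(id75) recv 94: fwd; pos0(id62) recv 75: fwd
Round 2: pos3(id94) recv 73: drop; pos0(id62) recv 94: fwd; pos1(id73) recv 75: fwd
Round 3: pos1(id73) recv 94: fwd; pos2(id30) recv 75: fwd
After round 3: 2 messages still in flight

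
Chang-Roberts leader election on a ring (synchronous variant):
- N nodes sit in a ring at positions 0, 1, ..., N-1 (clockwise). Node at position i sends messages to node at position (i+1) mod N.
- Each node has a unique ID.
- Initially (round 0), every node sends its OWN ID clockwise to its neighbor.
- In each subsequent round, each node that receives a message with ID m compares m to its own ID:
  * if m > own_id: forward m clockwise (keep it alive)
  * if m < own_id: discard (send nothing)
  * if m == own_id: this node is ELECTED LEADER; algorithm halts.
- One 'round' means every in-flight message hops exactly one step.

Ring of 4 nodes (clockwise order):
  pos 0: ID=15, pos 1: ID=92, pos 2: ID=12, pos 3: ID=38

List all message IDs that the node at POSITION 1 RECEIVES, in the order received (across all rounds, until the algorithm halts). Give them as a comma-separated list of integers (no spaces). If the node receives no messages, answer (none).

Round 1: pos1(id92) recv 15: drop; pos2(id12) recv 92: fwd; pos3(id38) recv 12: drop; pos0(id15) recv 38: fwd
Round 2: pos3(id38) recv 92: fwd; pos1(id92) recv 38: drop
Round 3: pos0(id15) recv 92: fwd
Round 4: pos1(id92) recv 92: ELECTED

Answer: 15,38,92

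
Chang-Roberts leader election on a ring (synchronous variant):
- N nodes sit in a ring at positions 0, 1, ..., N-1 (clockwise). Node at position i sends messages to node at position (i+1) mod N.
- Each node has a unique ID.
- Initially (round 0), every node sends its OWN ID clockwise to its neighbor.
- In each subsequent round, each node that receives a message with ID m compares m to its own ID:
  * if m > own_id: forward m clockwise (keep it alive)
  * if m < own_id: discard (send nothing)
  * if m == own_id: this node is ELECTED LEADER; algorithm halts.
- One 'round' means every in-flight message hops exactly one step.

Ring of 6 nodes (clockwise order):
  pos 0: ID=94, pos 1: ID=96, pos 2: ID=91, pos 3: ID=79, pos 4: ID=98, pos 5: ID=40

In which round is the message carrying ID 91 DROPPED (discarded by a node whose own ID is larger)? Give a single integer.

Round 1: pos1(id96) recv 94: drop; pos2(id91) recv 96: fwd; pos3(id79) recv 91: fwd; pos4(id98) recv 79: drop; pos5(id40) recv 98: fwd; pos0(id94) recv 40: drop
Round 2: pos3(id79) recv 96: fwd; pos4(id98) recv 91: drop; pos0(id94) recv 98: fwd
Round 3: pos4(id98) recv 96: drop; pos1(id96) recv 98: fwd
Round 4: pos2(id91) recv 98: fwd
Round 5: pos3(id79) recv 98: fwd
Round 6: pos4(id98) recv 98: ELECTED
Message ID 91 originates at pos 2; dropped at pos 4 in round 2

Answer: 2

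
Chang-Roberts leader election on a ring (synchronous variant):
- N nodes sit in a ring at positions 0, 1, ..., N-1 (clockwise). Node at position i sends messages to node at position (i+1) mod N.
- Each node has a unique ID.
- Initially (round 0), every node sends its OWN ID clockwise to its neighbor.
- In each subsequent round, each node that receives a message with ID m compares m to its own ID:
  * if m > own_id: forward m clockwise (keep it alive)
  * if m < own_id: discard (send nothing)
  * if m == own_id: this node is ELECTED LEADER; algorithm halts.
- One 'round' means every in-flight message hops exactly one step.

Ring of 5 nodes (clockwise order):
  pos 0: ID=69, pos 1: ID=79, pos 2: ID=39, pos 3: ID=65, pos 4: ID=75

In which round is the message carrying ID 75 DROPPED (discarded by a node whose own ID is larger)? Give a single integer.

Round 1: pos1(id79) recv 69: drop; pos2(id39) recv 79: fwd; pos3(id65) recv 39: drop; pos4(id75) recv 65: drop; pos0(id69) recv 75: fwd
Round 2: pos3(id65) recv 79: fwd; pos1(id79) recv 75: drop
Round 3: pos4(id75) recv 79: fwd
Round 4: pos0(id69) recv 79: fwd
Round 5: pos1(id79) recv 79: ELECTED
Message ID 75 originates at pos 4; dropped at pos 1 in round 2

Answer: 2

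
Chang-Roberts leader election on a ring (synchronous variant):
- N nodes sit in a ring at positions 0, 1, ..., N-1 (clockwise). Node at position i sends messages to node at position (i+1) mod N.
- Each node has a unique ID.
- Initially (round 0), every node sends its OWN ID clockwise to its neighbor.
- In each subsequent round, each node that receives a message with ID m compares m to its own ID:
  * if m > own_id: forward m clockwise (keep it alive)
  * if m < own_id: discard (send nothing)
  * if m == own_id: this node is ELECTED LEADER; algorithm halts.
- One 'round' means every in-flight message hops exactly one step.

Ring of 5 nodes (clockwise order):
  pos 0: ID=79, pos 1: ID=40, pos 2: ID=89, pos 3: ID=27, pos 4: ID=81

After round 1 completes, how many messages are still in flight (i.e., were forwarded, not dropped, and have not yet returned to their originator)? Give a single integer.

Answer: 3

Derivation:
Round 1: pos1(id40) recv 79: fwd; pos2(id89) recv 40: drop; pos3(id27) recv 89: fwd; pos4(id81) recv 27: drop; pos0(id79) recv 81: fwd
After round 1: 3 messages still in flight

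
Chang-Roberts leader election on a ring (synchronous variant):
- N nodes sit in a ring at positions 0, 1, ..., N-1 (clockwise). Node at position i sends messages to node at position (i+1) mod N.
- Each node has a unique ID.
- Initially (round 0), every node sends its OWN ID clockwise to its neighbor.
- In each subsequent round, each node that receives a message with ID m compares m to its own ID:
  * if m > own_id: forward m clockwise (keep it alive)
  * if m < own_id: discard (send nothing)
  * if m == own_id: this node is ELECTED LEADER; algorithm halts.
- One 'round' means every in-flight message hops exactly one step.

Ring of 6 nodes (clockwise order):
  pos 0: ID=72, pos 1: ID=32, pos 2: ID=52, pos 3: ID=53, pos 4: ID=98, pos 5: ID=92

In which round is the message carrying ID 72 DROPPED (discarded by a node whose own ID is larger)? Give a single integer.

Round 1: pos1(id32) recv 72: fwd; pos2(id52) recv 32: drop; pos3(id53) recv 52: drop; pos4(id98) recv 53: drop; pos5(id92) recv 98: fwd; pos0(id72) recv 92: fwd
Round 2: pos2(id52) recv 72: fwd; pos0(id72) recv 98: fwd; pos1(id32) recv 92: fwd
Round 3: pos3(id53) recv 72: fwd; pos1(id32) recv 98: fwd; pos2(id52) recv 92: fwd
Round 4: pos4(id98) recv 72: drop; pos2(id52) recv 98: fwd; pos3(id53) recv 92: fwd
Round 5: pos3(id53) recv 98: fwd; pos4(id98) recv 92: drop
Round 6: pos4(id98) recv 98: ELECTED
Message ID 72 originates at pos 0; dropped at pos 4 in round 4

Answer: 4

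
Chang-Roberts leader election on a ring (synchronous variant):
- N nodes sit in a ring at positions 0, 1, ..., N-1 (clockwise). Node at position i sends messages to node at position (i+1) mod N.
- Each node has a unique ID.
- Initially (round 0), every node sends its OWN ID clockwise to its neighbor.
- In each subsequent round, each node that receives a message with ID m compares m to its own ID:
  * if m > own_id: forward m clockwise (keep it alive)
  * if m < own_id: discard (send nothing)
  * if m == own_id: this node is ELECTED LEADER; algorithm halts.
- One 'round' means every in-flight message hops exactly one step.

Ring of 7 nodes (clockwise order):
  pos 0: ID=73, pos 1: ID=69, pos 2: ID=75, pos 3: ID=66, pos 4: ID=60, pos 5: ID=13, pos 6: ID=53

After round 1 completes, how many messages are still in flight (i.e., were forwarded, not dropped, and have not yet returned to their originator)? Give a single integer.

Answer: 4

Derivation:
Round 1: pos1(id69) recv 73: fwd; pos2(id75) recv 69: drop; pos3(id66) recv 75: fwd; pos4(id60) recv 66: fwd; pos5(id13) recv 60: fwd; pos6(id53) recv 13: drop; pos0(id73) recv 53: drop
After round 1: 4 messages still in flight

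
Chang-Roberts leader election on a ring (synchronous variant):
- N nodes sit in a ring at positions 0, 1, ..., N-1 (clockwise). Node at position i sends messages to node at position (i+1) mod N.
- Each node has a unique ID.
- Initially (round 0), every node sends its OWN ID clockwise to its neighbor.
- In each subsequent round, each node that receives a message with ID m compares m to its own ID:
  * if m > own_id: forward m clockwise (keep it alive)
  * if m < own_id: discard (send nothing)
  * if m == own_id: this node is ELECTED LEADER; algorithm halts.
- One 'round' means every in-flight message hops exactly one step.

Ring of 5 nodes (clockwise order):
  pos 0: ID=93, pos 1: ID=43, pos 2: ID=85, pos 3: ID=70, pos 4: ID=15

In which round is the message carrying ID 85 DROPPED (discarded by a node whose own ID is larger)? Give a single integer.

Answer: 3

Derivation:
Round 1: pos1(id43) recv 93: fwd; pos2(id85) recv 43: drop; pos3(id70) recv 85: fwd; pos4(id15) recv 70: fwd; pos0(id93) recv 15: drop
Round 2: pos2(id85) recv 93: fwd; pos4(id15) recv 85: fwd; pos0(id93) recv 70: drop
Round 3: pos3(id70) recv 93: fwd; pos0(id93) recv 85: drop
Round 4: pos4(id15) recv 93: fwd
Round 5: pos0(id93) recv 93: ELECTED
Message ID 85 originates at pos 2; dropped at pos 0 in round 3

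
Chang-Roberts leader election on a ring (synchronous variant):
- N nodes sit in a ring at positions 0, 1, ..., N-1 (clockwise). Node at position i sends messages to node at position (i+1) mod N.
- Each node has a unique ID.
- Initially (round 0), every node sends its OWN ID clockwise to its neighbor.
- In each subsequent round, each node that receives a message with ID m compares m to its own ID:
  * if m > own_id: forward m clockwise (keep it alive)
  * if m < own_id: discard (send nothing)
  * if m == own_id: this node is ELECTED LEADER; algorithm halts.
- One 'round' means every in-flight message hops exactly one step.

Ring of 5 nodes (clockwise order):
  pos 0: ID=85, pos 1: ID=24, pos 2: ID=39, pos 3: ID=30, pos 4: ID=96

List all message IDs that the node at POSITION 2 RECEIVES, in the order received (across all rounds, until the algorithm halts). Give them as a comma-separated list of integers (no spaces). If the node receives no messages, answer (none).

Round 1: pos1(id24) recv 85: fwd; pos2(id39) recv 24: drop; pos3(id30) recv 39: fwd; pos4(id96) recv 30: drop; pos0(id85) recv 96: fwd
Round 2: pos2(id39) recv 85: fwd; pos4(id96) recv 39: drop; pos1(id24) recv 96: fwd
Round 3: pos3(id30) recv 85: fwd; pos2(id39) recv 96: fwd
Round 4: pos4(id96) recv 85: drop; pos3(id30) recv 96: fwd
Round 5: pos4(id96) recv 96: ELECTED

Answer: 24,85,96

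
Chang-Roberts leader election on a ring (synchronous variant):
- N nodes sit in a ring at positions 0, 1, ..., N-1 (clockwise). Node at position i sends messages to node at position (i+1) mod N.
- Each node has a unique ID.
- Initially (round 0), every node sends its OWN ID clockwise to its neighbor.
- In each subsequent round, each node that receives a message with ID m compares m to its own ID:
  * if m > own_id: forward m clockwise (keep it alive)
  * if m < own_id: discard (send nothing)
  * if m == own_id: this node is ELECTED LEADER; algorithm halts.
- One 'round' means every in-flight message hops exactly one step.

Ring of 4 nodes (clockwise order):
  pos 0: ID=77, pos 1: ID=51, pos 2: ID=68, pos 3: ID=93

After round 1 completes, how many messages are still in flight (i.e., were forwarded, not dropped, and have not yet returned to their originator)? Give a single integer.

Round 1: pos1(id51) recv 77: fwd; pos2(id68) recv 51: drop; pos3(id93) recv 68: drop; pos0(id77) recv 93: fwd
After round 1: 2 messages still in flight

Answer: 2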